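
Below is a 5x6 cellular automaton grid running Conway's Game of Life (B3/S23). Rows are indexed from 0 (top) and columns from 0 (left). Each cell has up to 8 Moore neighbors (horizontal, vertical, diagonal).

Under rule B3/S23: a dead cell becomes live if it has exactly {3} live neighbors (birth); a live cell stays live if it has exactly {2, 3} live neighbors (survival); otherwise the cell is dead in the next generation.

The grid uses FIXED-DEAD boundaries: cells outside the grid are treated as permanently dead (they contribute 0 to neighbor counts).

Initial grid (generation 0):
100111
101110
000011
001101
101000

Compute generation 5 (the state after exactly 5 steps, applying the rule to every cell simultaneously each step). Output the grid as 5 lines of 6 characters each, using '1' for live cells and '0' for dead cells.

Answer: 011100
010010
000110
010010
011000

Derivation:
Simulating step by step:
Generation 0 (given above): 15 live cells
Generation 1: 14 live cells
011001
011000
010001
011101
011100
Generation 2: 11 live cells
011000
100000
100110
100100
010110
Generation 3: 13 live cells
010000
101100
110110
110000
001110
Generation 4: 11 live cells
011000
100110
000110
100000
011100
Generation 5: 11 live cells
(generation 5 grid is the final answer)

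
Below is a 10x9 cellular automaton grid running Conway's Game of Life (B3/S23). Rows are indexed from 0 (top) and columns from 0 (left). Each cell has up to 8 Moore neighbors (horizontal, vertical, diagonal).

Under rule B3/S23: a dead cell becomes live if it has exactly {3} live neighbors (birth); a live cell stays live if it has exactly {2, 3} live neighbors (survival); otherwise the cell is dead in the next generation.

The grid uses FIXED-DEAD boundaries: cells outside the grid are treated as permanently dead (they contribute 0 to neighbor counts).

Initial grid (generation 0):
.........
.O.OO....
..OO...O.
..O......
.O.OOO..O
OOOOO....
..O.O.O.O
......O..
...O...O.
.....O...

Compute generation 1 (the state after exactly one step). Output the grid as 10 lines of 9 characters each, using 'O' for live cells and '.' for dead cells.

Answer: .........
...OO....
.O..O....
.O.......
O....O...
O......O.
..O.O..O.
...O.OO..
......O..
.........

Derivation:
Simulating step by step:
Generation 0 (given above): 25 live cells
Generation 1: 16 live cells
(generation 1 grid is the final answer)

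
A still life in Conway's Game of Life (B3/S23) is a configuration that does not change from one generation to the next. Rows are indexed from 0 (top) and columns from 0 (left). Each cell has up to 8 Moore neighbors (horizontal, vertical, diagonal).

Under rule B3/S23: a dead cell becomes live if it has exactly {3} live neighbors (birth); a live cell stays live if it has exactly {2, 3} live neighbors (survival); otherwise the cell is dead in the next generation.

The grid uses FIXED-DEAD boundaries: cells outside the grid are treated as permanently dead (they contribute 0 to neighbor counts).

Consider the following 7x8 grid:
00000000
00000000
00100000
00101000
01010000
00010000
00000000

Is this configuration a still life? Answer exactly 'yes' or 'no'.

Compute generation 1 and compare to generation 0 (given above):
Generation 1:
00000000
00000000
00010000
01100000
00011000
00100000
00000000
Cell (2,2) differs: gen0=1 vs gen1=0 -> NOT a still life.

Answer: no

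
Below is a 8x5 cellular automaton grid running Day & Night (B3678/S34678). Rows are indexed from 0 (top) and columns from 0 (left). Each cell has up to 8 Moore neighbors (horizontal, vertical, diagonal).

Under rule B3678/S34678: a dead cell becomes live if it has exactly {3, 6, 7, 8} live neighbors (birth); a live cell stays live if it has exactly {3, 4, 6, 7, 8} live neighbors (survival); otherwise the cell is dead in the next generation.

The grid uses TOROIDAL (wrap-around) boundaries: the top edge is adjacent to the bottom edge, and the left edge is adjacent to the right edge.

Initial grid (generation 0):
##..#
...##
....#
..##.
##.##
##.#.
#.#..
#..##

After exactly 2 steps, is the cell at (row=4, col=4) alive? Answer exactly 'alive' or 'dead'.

Simulating step by step:
Generation 0 (given above): 20 live cells
Generation 1: 20 live cells
..#.#
...##
..#.#
.###.
####.
...##
#.#.#
..##.
Generation 2: 21 live cells
..###
#.#.#
#####
..#..
###..
.....
.####
#.#..

Cell (4,4) at generation 2: 0 -> dead

Answer: dead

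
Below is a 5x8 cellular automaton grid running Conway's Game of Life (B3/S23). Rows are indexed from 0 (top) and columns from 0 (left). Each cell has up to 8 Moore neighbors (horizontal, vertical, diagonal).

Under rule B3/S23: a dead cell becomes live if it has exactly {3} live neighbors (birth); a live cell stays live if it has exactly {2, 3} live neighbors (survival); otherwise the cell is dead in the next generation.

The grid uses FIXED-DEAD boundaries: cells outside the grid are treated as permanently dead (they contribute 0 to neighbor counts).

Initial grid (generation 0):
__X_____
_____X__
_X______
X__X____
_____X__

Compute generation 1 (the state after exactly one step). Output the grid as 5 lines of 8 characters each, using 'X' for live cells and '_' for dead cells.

Simulating step by step:
Generation 0 (given above): 6 live cells
Generation 1: 0 live cells
(generation 1 grid is the final answer)

Answer: ________
________
________
________
________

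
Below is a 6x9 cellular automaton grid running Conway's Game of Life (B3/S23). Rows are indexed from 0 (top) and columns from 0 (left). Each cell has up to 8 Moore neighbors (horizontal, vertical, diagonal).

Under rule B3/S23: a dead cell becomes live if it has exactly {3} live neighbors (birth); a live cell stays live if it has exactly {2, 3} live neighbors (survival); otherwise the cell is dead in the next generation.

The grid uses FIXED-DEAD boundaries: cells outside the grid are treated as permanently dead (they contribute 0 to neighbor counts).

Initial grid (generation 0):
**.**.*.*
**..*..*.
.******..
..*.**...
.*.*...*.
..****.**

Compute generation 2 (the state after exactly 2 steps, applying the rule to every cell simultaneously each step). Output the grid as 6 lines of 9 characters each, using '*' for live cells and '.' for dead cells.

Answer: .****.*..
*.****.*.
.........
.......*.
..**..*.*
..**..*.*

Derivation:
Simulating step by step:
Generation 0 (given above): 28 live cells
Generation 1: 19 live cells
******.*.
.......*.
*.....*..
.........
.*.....**
..***.***
Generation 2: 20 live cells
(generation 2 grid is the final answer)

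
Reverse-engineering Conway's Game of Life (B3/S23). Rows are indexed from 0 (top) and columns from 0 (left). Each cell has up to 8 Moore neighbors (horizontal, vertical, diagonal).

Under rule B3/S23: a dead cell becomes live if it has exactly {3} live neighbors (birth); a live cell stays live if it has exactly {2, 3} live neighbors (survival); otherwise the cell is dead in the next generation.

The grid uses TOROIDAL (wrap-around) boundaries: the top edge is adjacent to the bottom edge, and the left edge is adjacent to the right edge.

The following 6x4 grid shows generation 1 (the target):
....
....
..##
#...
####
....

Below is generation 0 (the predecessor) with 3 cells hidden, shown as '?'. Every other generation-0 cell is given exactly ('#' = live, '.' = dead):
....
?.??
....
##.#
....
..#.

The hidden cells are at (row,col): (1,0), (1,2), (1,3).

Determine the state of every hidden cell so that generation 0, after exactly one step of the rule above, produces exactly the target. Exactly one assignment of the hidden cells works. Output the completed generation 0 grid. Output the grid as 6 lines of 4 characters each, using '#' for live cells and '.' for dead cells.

Hidden generation-0 cells (in order): (1,0), (1,2), (1,3).
A hidden cell only influences target cells in its own 3x3 neighborhood. Try each of the 2^3 = 8 assignments, step the completed generation 0 forward once under B3/S23, and compare with the target:
  (1,0)=. (1,2)=. (1,3)=. -> step gives (2,0)='#' but target has '.' -> reject
  (1,0)=. (1,2)=. (1,3)=# -> step reproduces the target at every cell -> ACCEPT
  (1,0)=. (1,2)=# (1,3)=. -> step gives (2,0)='#' but target has '.' -> reject
  (1,0)=. (1,2)=# (1,3)=# -> step gives (0,2)='#' but target has '.' -> reject
  (1,0)=# (1,2)=. (1,3)=. -> step gives (2,1)='#' but target has '.' -> reject
  (1,0)=# (1,2)=. (1,3)=# -> step gives (0,3)='#' but target has '.' -> reject
  (1,0)=# (1,2)=# (1,3)=. -> step gives (0,1)='#' but target has '.' -> reject
  (1,0)=# (1,2)=# (1,3)=# -> step gives (0,1)='#' but target has '.' -> reject
Unique solution: (1,0)=dead, (1,2)=dead, (1,3)=live.
Check: live-neighbor counts of every cell in the completed generation 0:
1122
1010
4233
2121
3333
0101
Applying B3/S23 to generation 0 with these counts gives:
....
....
..##
#...
####
....
which matches the target exactly.

Answer: ....
...#
....
##.#
....
..#.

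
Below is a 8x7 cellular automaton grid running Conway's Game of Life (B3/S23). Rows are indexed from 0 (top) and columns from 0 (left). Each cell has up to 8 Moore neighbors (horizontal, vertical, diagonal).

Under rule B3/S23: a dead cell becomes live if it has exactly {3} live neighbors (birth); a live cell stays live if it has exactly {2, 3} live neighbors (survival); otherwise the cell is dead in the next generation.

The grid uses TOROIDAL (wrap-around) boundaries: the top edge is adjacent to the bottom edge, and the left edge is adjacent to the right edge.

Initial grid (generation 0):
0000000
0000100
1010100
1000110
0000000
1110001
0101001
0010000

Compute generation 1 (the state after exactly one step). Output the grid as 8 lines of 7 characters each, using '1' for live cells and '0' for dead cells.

Answer: 0000000
0001000
0100101
0101111
0000010
0110001
0001001
0010000

Derivation:
Simulating step by step:
Generation 0 (given above): 15 live cells
Generation 1: 16 live cells
(generation 1 grid is the final answer)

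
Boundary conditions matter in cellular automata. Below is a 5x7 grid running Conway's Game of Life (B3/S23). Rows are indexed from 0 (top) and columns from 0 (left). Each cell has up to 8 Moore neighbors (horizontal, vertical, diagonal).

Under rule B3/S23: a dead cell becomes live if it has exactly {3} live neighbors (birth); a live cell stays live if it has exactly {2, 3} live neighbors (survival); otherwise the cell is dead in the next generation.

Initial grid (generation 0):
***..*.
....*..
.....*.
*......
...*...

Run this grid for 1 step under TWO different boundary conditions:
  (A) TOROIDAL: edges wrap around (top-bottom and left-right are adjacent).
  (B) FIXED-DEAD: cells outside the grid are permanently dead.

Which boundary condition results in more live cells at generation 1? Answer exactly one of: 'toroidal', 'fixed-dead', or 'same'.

Answer: toroidal

Derivation:
Under TOROIDAL boundary, generation 1:
.****..
.*..***
.......
.......
*.*...*
Population = 11

Under FIXED-DEAD boundary, generation 1:
.*.....
.*..**.
.......
.......
.......
Population = 4

Comparison: toroidal=11, fixed-dead=4 -> toroidal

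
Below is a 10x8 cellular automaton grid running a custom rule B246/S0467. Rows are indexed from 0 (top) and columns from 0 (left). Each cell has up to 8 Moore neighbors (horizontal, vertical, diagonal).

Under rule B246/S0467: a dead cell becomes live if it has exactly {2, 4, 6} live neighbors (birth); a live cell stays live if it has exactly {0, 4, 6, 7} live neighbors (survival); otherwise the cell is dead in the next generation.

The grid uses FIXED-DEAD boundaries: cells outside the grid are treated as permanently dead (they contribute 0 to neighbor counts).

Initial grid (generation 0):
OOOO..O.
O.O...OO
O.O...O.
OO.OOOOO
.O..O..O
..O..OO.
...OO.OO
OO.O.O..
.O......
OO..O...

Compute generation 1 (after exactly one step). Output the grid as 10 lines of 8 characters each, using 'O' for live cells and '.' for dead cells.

Simulating step by step:
Generation 0 (given above): 37 live cells
Generation 1: 34 live cells
(generation 1 grid is the final answer)

Answer: .O...O..
..OO....
.O.O....
.OO..OO.
..OOOOO.
.O.OOOOO
O.O.O.O.
..O.O..O
.OOO.O..
..O.O...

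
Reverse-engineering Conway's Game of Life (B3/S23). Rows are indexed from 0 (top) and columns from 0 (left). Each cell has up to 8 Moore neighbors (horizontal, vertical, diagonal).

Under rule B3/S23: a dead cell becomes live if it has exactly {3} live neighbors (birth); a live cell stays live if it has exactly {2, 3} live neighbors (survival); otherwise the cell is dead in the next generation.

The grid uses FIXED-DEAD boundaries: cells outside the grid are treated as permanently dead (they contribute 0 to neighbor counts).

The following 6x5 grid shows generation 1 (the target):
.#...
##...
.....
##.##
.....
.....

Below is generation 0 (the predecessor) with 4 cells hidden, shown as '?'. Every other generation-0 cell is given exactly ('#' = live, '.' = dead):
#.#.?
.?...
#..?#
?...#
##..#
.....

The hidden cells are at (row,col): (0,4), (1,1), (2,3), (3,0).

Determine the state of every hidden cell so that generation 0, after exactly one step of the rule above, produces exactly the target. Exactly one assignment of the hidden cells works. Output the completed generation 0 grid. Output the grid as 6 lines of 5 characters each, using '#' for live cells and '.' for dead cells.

Answer: #.#..
.#...
#...#
....#
##..#
.....

Derivation:
Hidden generation-0 cells (in order): (0,4), (1,1), (2,3), (3,0).
A hidden cell only influences target cells in its own 3x3 neighborhood. Try each of the 2^4 = 16 assignments, step the completed generation 0 forward once under B3/S23, and compare with the target:
  (0,4)=. (1,1)=. (2,3)=. (3,0)=. -> step gives (0,1)='.' but target has '#' -> reject
  (0,4)=. (1,1)=. (2,3)=. (3,0)=# -> step gives (0,1)='.' but target has '#' -> reject
  (0,4)=. (1,1)=. (2,3)=# (3,0)=. -> step gives (0,1)='.' but target has '#' -> reject
  (0,4)=. (1,1)=. (2,3)=# (3,0)=# -> step gives (0,1)='.' but target has '#' -> reject
  (0,4)=. (1,1)=# (2,3)=. (3,0)=. -> step reproduces the target at every cell -> ACCEPT
  (0,4)=. (1,1)=# (2,3)=. (3,0)=# -> step gives (2,0)='#' but target has '.' -> reject
  (0,4)=. (1,1)=# (2,3)=# (3,0)=. -> step gives (1,2)='#' but target has '.' -> reject
  (0,4)=. (1,1)=# (2,3)=# (3,0)=# -> step gives (1,2)='#' but target has '.' -> reject
  (0,4)=# (1,1)=. (2,3)=. (3,0)=. -> step gives (0,1)='.' but target has '#' -> reject
  (0,4)=# (1,1)=. (2,3)=. (3,0)=# -> step gives (0,1)='.' but target has '#' -> reject
  (0,4)=# (1,1)=. (2,3)=# (3,0)=. -> step gives (0,1)='.' but target has '#' -> reject
  (0,4)=# (1,1)=. (2,3)=# (3,0)=# -> step gives (0,1)='.' but target has '#' -> reject
  (0,4)=# (1,1)=# (2,3)=. (3,0)=. -> step gives (1,3)='#' but target has '.' -> reject
  (0,4)=# (1,1)=# (2,3)=. (3,0)=# -> step gives (1,3)='#' but target has '.' -> reject
  (0,4)=# (1,1)=# (2,3)=# (3,0)=. -> step gives (1,2)='#' but target has '.' -> reject
  (0,4)=# (1,1)=# (2,3)=# (3,0)=# -> step gives (1,2)='#' but target has '.' -> reject
Unique solution: (0,4)=dead, (1,1)=live, (2,3)=dead, (3,0)=dead.
Check: live-neighbor counts of every cell in the completed generation 0:
13110
33221
12121
33132
11121
22111
Applying B3/S23 to generation 0 with these counts gives:
.#...
##...
.....
##.##
.....
.....
which matches the target exactly.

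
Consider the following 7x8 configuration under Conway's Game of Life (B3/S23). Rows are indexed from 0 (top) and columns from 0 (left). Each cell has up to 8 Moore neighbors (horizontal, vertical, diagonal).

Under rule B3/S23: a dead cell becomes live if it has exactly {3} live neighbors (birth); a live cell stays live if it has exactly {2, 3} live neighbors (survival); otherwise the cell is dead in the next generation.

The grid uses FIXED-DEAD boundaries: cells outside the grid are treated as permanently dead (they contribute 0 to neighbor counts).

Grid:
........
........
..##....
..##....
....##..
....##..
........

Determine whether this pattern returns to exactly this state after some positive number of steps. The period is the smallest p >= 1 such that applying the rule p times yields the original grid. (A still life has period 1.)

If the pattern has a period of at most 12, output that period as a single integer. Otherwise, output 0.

Answer: 2

Derivation:
Simulating and comparing each generation to the original:
Gen 0 (original, given above): 8 live cells
Gen 1: 6 live cells, differs from original
Gen 2: 8 live cells, MATCHES original -> period = 2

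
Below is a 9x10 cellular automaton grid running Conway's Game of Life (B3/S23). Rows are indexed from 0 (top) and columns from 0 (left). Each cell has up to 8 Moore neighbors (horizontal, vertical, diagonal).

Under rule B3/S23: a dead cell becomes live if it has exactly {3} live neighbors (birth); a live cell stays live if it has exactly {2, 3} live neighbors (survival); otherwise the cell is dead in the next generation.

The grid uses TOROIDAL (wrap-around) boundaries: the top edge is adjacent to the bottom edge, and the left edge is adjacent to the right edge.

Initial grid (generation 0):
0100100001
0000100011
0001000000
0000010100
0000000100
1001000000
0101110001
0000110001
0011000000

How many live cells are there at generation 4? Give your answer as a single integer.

Simulating step by step:
Generation 0 (given above): 22 live cells
Generation 1: 27 live cells
1010100011
1001100011
0000100010
0000001000
0000001000
1011000000
0011010001
1000010000
1011010000
Generation 2: 31 live cells
0010010010
1100110100
0001110110
0000010100
0000000000
0111100000
1011000001
1000011001
1011010000
Generation 3: 28 live cells
1010010001
0110000101
0001000110
0000010110
0011100000
1100100000
0000010001
0000011000
1011010000
Generation 4: 37 live cells
0000101011
0111001101
0010000001
0010001110
0111110000
1110110000
1000111000
0000011000
1011010001
Population at generation 4: 37

Answer: 37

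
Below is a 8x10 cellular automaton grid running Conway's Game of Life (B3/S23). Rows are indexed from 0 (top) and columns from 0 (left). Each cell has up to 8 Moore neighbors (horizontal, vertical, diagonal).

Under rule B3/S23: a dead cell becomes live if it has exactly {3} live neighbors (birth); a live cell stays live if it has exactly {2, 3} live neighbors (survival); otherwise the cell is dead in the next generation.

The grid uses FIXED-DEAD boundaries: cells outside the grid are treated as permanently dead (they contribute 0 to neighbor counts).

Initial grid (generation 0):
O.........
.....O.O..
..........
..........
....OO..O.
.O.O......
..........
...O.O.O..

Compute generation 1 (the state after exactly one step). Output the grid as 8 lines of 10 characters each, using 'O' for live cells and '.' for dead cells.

Answer: ..........
..........
..........
..........
....O.....
....O.....
..O.O.....
..........

Derivation:
Simulating step by step:
Generation 0 (given above): 11 live cells
Generation 1: 4 live cells
(generation 1 grid is the final answer)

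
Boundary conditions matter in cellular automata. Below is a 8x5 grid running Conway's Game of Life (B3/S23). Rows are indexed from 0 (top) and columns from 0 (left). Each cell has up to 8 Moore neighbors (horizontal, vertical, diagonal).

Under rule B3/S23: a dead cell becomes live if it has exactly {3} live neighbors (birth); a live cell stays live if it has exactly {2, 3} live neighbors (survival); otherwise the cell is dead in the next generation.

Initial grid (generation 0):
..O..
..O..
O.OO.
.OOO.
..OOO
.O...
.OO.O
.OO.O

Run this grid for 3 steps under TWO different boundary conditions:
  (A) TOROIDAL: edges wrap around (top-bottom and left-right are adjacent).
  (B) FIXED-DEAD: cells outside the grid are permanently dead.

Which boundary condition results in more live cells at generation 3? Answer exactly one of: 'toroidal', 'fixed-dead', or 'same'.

Under TOROIDAL boundary, generation 3:
.....
.....
.....
O....
....O
O....
.....
.....
Population = 3

Under FIXED-DEAD boundary, generation 3:
.....
.....
.....
.....
.....
.....
.O...
.O...
Population = 2

Comparison: toroidal=3, fixed-dead=2 -> toroidal

Answer: toroidal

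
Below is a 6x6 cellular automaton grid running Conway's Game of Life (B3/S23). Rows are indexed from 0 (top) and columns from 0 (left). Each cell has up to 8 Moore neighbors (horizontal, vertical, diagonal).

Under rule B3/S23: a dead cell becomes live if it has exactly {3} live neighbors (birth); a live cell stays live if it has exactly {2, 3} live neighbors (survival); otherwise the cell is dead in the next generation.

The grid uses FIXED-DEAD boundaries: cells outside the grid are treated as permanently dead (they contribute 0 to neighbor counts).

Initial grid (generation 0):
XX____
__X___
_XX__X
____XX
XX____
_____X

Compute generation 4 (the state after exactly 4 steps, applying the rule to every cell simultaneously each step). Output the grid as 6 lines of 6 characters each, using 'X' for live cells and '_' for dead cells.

Answer: ______
XX____
XXX___
__XX__
___X_X
___XX_

Derivation:
Simulating step by step:
Generation 0 (given above): 11 live cells
Generation 1: 14 live cells
_X____
X_X___
_XXXXX
X_X_XX
____XX
______
Generation 2: 9 live cells
_X____
X___X_
X____X
__X___
___XXX
______
Generation 3: 8 live cells
______
XX____
_X____
___X_X
___XX_
____X_
Generation 4: 11 live cells
(generation 4 grid is the final answer)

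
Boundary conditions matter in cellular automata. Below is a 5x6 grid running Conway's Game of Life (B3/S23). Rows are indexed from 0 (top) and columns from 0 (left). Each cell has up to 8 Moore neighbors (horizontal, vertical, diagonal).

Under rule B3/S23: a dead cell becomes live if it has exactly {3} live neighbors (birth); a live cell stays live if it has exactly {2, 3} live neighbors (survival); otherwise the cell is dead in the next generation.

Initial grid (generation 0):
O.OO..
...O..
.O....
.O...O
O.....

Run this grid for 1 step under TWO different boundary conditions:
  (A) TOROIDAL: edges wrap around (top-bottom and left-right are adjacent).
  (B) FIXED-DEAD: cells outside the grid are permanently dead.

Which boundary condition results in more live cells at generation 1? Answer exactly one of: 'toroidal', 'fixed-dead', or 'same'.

Answer: toroidal

Derivation:
Under TOROIDAL boundary, generation 1:
.OOO..
.O.O..
O.O...
.O....
O.O..O
Population = 11

Under FIXED-DEAD boundary, generation 1:
..OO..
.O.O..
..O...
OO....
......
Population = 7

Comparison: toroidal=11, fixed-dead=7 -> toroidal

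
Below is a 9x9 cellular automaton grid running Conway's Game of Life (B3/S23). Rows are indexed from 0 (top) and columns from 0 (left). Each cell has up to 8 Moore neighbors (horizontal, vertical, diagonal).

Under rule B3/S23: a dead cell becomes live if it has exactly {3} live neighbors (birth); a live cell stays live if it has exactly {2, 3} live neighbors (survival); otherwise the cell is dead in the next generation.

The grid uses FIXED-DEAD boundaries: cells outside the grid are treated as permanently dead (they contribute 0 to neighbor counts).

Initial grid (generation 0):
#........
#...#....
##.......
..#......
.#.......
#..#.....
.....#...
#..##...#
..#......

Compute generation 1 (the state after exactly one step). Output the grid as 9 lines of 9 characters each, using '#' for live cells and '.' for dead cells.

Simulating step by step:
Generation 0 (given above): 15 live cells
Generation 1: 11 live cells
(generation 1 grid is the final answer)

Answer: .........
#........
##.......
#.#......
.##......
.........
...#.....
...##....
...#.....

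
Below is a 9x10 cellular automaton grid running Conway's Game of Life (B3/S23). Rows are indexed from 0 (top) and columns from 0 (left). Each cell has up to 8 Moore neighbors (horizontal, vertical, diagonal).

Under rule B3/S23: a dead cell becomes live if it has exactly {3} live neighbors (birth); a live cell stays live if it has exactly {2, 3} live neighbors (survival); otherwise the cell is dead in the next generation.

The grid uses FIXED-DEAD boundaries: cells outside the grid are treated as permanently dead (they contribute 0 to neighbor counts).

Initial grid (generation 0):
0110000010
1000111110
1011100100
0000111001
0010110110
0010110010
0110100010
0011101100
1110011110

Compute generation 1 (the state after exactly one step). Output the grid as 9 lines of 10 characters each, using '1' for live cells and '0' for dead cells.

Answer: 0100011010
1000111010
0100000000
0110000000
0000000111
0010001011
0100001010
1000100000
0110110010

Derivation:
Simulating step by step:
Generation 0 (given above): 43 live cells
Generation 1: 29 live cells
(generation 1 grid is the final answer)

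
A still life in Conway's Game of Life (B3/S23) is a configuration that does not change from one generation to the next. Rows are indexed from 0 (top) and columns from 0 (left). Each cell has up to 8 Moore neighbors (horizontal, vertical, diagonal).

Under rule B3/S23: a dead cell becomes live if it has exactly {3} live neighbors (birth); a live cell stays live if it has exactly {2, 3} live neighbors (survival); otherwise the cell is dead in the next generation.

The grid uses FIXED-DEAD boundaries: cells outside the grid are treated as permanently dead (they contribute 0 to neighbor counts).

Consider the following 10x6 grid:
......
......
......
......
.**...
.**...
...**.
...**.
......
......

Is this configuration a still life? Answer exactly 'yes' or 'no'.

Compute generation 1 and compare to generation 0 (given above):
Generation 1:
......
......
......
......
.**...
.*....
....*.
...**.
......
......
Cell (5,2) differs: gen0=1 vs gen1=0 -> NOT a still life.

Answer: no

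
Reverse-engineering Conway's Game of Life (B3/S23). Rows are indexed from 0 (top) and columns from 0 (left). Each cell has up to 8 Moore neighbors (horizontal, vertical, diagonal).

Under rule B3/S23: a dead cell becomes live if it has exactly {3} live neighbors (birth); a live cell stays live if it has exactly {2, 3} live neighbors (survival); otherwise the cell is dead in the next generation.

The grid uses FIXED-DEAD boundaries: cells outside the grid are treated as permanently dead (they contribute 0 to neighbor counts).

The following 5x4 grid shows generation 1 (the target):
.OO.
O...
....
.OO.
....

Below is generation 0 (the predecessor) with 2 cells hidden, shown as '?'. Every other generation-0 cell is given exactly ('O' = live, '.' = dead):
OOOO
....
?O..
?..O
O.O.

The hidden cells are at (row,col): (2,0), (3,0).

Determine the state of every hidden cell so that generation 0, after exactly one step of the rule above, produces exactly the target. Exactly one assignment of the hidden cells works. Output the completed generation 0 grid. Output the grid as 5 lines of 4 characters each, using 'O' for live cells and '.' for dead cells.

Hidden generation-0 cells (in order): (2,0), (3,0).
A hidden cell only influences target cells in its own 3x3 neighborhood. Try each of the 2^2 = 4 assignments, step the completed generation 0 forward once under B3/S23, and compare with the target:
  (2,0)=. (3,0)=. -> step reproduces the target at every cell -> ACCEPT
  (2,0)=. (3,0)=O -> step gives (3,0)='O' but target has '.' -> reject
  (2,0)=O (3,0)=. -> step gives (1,0)='.' but target has 'O' -> reject
  (2,0)=O (3,0)=O -> step gives (1,0)='.' but target has 'O' -> reject
Unique solution: (2,0)=dead, (3,0)=dead.
Check: live-neighbor counts of every cell in the completed generation 0:
1221
3442
1021
2331
0212
Applying B3/S23 to generation 0 with these counts gives:
.OO.
O...
....
.OO.
....
which matches the target exactly.

Answer: OOOO
....
.O..
...O
O.O.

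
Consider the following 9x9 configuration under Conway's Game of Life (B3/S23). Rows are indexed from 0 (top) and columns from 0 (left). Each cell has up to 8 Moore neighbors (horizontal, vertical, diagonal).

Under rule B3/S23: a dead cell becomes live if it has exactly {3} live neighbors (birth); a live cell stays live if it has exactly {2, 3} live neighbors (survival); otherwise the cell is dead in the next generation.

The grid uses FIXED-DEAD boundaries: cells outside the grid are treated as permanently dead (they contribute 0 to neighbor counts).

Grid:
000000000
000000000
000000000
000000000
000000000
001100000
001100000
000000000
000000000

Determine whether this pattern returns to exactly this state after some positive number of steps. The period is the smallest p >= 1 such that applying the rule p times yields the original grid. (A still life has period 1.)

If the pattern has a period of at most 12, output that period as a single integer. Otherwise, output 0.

Answer: 1

Derivation:
Simulating and comparing each generation to the original:
Gen 0 (original, given above): 4 live cells
Gen 1: 4 live cells, MATCHES original -> period = 1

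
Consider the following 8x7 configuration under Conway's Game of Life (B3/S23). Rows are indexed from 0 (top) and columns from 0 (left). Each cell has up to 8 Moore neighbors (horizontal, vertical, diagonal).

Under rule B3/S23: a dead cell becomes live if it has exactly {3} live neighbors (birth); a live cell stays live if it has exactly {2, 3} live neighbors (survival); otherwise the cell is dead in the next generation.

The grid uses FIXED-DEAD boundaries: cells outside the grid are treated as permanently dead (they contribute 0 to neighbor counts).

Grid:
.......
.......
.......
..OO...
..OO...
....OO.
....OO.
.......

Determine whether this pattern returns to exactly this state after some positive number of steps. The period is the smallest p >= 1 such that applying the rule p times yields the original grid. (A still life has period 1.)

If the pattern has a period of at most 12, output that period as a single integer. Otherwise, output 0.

Answer: 2

Derivation:
Simulating and comparing each generation to the original:
Gen 0 (original, given above): 8 live cells
Gen 1: 6 live cells, differs from original
Gen 2: 8 live cells, MATCHES original -> period = 2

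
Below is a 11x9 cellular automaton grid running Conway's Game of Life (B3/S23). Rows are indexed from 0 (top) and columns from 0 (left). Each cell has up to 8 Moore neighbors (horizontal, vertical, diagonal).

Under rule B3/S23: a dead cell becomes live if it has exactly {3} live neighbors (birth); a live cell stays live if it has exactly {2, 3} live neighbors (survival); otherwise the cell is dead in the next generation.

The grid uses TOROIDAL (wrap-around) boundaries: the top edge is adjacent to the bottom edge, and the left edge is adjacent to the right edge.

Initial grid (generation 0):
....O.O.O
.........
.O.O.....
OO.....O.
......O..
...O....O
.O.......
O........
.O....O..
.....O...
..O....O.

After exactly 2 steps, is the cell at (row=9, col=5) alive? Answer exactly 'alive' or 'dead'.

Answer: alive

Derivation:
Simulating step by step:
Generation 0 (given above): 18 live cells
Generation 1: 17 live cells
.......O.
.........
OOO......
OOO......
O......OO
.........
O........
OO.......
.........
......O..
.....OOO.
Generation 2: 17 live cells
.......O.
.O.......
O.O......
..O......
O.......O
O........
OO.......
OO.......
.........
.....OOO.
.....O.O.

Cell (9,5) at generation 2: 1 -> alive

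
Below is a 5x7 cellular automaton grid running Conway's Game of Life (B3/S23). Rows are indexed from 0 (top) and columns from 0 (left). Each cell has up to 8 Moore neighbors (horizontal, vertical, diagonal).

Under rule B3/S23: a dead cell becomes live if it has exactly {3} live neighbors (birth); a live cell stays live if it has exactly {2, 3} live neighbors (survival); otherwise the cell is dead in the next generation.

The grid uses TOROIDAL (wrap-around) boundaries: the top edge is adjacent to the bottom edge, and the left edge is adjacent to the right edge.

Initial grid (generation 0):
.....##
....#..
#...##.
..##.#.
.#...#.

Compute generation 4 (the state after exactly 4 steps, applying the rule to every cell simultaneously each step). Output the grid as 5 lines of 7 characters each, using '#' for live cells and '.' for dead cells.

Answer: #.####.
###...#
.#.....
....#..
####...

Derivation:
Simulating step by step:
Generation 0 (given above): 11 live cells
Generation 1: 12 live cells
....###
....#..
.....##
.###.#.
..#..#.
Generation 2: 14 live cells
...##.#
....#..
..##.##
.###.#.
.##....
Generation 3: 15 live cells
..####.
..#...#
.#...##
#....##
##...#.
Generation 4: 15 live cells
(generation 4 grid is the final answer)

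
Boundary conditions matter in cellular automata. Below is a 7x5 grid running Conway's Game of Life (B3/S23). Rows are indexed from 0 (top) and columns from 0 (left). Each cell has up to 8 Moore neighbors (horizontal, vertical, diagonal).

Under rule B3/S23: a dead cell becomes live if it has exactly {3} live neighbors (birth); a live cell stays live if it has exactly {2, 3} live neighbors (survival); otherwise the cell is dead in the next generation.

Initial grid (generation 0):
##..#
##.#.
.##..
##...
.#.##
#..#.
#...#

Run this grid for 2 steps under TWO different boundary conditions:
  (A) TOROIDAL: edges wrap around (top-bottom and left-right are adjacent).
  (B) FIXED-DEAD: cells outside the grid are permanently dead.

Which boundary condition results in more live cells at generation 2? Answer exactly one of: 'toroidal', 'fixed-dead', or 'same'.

Under TOROIDAL boundary, generation 2:
..###
..###
....#
#.###
##...
.#.##
.#..#
Population = 18

Under FIXED-DEAD boundary, generation 2:
.##..
.##..
.....
..###
....#
##.##
.##..
Population = 14

Comparison: toroidal=18, fixed-dead=14 -> toroidal

Answer: toroidal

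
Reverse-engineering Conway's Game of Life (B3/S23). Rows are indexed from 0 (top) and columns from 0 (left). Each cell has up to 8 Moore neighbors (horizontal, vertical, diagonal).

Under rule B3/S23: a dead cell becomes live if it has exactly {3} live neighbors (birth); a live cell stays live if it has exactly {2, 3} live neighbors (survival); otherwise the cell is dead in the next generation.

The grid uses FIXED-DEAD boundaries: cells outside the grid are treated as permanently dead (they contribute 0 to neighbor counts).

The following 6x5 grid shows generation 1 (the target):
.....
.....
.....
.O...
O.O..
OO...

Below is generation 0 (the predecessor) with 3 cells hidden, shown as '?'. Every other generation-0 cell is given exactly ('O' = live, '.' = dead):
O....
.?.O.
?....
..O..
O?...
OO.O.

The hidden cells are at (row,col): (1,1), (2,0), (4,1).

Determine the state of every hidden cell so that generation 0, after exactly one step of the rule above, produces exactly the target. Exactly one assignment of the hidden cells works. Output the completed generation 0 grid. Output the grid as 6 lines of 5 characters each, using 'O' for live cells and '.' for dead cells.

Hidden generation-0 cells (in order): (1,1), (2,0), (4,1).
A hidden cell only influences target cells in its own 3x3 neighborhood. Try each of the 2^3 = 8 assignments, step the completed generation 0 forward once under B3/S23, and compare with the target:
  (1,1)=. (2,0)=. (4,1)=. -> step gives (3,1)='.' but target has 'O' -> reject
  (1,1)=. (2,0)=. (4,1)=O -> step gives (4,2)='.' but target has 'O' -> reject
  (1,1)=. (2,0)=O (4,1)=. -> step reproduces the target at every cell -> ACCEPT
  (1,1)=. (2,0)=O (4,1)=O -> step gives (3,0)='O' but target has '.' -> reject
  (1,1)=O (2,0)=. (4,1)=. -> step gives (2,2)='O' but target has '.' -> reject
  (1,1)=O (2,0)=. (4,1)=O -> step gives (2,2)='O' but target has '.' -> reject
  (1,1)=O (2,0)=O (4,1)=. -> step gives (1,0)='O' but target has '.' -> reject
  (1,1)=O (2,0)=O (4,1)=O -> step gives (1,0)='O' but target has '.' -> reject
Unique solution: (1,1)=dead, (2,0)=live, (4,1)=dead.
Check: live-neighbor counts of every cell in the completed generation 0:
01111
22101
02221
23010
24321
22201
Applying B3/S23 to generation 0 with these counts gives:
.....
.....
.....
.O...
O.O..
OO...
which matches the target exactly.

Answer: O....
...O.
O....
..O..
O....
OO.O.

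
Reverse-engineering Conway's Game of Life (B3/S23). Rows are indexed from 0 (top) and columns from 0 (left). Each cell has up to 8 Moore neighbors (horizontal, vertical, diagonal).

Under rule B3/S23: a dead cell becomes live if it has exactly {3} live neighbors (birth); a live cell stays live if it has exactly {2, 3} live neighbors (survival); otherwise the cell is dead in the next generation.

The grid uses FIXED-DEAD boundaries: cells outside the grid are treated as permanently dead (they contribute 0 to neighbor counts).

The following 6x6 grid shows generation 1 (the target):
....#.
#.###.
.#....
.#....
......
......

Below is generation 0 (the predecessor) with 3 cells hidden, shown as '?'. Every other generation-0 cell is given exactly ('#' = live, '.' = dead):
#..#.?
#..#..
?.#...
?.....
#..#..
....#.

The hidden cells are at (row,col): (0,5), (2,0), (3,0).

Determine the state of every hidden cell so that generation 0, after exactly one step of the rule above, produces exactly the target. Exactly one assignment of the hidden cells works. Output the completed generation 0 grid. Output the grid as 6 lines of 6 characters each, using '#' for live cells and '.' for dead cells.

Hidden generation-0 cells (in order): (0,5), (2,0), (3,0).
A hidden cell only influences target cells in its own 3x3 neighborhood. Try each of the 2^3 = 8 assignments, step the completed generation 0 forward once under B3/S23, and compare with the target:
  (0,5)=. (2,0)=. (3,0)=. -> step gives (0,4)='.' but target has '#' -> reject
  (0,5)=. (2,0)=. (3,0)=# -> step gives (0,4)='.' but target has '#' -> reject
  (0,5)=. (2,0)=# (3,0)=. -> step gives (0,4)='.' but target has '#' -> reject
  (0,5)=. (2,0)=# (3,0)=# -> step gives (0,4)='.' but target has '#' -> reject
  (0,5)=# (2,0)=. (3,0)=. -> step gives (1,0)='.' but target has '#' -> reject
  (0,5)=# (2,0)=. (3,0)=# -> step gives (1,0)='.' but target has '#' -> reject
  (0,5)=# (2,0)=# (3,0)=. -> step reproduces the target at every cell -> ACCEPT
  (0,5)=# (2,0)=# (3,0)=# -> step gives (2,0)='#' but target has '.' -> reject
Unique solution: (0,5)=live, (2,0)=live, (3,0)=dead.
Check: live-neighbor counts of every cell in the completed generation 0:
122130
243231
131210
232210
011121
111211
Applying B3/S23 to generation 0 with these counts gives:
....#.
#.###.
.#....
.#....
......
......
which matches the target exactly.

Answer: #..#.#
#..#..
#.#...
......
#..#..
....#.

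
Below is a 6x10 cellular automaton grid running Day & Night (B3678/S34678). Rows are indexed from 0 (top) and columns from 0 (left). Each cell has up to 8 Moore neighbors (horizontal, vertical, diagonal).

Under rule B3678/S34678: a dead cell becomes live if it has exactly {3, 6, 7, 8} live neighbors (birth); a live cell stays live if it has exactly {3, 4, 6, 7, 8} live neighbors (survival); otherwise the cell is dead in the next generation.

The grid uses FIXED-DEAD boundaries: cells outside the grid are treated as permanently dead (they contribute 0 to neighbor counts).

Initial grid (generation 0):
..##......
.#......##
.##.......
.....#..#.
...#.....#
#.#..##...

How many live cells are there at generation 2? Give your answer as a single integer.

Simulating step by step:
Generation 0 (given above): 15 live cells
Generation 1: 8 live cells
..........
.#.#......
........##
..#.......
....###...
..........
Generation 2: 3 live cells
..........
..........
..#.......
.....#....
..........
.....#....
Population at generation 2: 3

Answer: 3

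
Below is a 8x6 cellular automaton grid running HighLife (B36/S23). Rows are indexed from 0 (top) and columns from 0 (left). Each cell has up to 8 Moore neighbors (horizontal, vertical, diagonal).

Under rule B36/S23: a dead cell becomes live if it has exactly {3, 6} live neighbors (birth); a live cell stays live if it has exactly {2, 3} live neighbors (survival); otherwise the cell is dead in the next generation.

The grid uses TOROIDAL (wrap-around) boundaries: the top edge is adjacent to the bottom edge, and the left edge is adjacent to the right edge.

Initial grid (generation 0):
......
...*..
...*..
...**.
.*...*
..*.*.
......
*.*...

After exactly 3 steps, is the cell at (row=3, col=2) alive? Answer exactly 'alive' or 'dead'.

Simulating step by step:
Generation 0 (given above): 10 live cells
Generation 1: 9 live cells
......
......
..**..
..***.
..*..*
......
.*.*..
......
Generation 2: 7 live cells
......
......
..*.*.
.*..*.
..*.*.
..*...
......
......
Generation 3: 8 live cells
......
......
...*..
.**.**
.**...
...*..
......
......

Cell (3,2) at generation 3: 1 -> alive

Answer: alive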